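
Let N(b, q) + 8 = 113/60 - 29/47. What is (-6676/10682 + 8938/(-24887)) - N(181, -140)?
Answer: 52564869863/9142403340 ≈ 5.7496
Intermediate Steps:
N(b, q) = -18989/2820 (N(b, q) = -8 + (113/60 - 29/47) = -8 + 3571/2820 = -18989/2820)
(-6676/10682 + 8938/(-24887)) - N(181, -140) = (-6676/10682 + 8938/(-24887)) - 1*(-18989/2820) = (-6676*1/10682 + 8938*(-1/24887)) + 18989/2820 = (-3338/5341 - 218/607) + 18989/2820 = -3190504/3241987 + 18989/2820 = 52564869863/9142403340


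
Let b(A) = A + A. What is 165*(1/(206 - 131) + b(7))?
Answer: 11561/5 ≈ 2312.2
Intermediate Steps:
b(A) = 2*A
165*(1/(206 - 131) + b(7)) = 165*(1/(206 - 131) + 2*7) = 165*(1/75 + 14) = 165*(1051/75) = 11561/5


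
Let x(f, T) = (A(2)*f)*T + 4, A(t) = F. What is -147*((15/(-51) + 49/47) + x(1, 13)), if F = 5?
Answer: -8192163/799 ≈ -10253.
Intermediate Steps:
A(t) = 5
x(f, T) = 4 + 5*T*f (x(f, T) = (5*f)*T + 4 = 5*T*f + 4 = 4 + 5*T*f)
-147*((15/(-51) + 49/47) + x(1, 13)) = -147*((15/(-51) + 49/47) + (4 + 5*13*1)) = -147*((15*(-1/51) + 49*(1/47)) + (4 + 65)) = -147*((-5/17 + 49/47) + 69) = -147*(598/799 + 69) = -147*55729/799 = -8192163/799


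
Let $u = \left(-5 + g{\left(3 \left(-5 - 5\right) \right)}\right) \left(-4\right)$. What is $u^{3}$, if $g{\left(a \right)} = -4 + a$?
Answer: $3796416$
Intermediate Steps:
$u = 156$ ($u = \left(-5 + \left(-4 + 3 \left(-5 - 5\right)\right)\right) \left(-4\right) = \left(-5 + \left(-4 + 3 \left(-10\right)\right)\right) \left(-4\right) = \left(-5 - 34\right) \left(-4\right) = \left(-39\right) \left(-4\right) = 156$)
$u^{3} = 156^{3} = 3796416$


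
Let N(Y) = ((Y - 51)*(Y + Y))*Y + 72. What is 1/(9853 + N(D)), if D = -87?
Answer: -1/2079119 ≈ -4.8097e-7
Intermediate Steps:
N(Y) = 72 + 2*Y²*(-51 + Y) (N(Y) = ((-51 + Y)*(2*Y))*Y + 72 = (2*Y*(-51 + Y))*Y + 72 = 2*Y²*(-51 + Y) + 72 = 72 + 2*Y²*(-51 + Y))
1/(9853 + N(D)) = 1/(9853 + (72 - 102*(-87)² + 2*(-87)³)) = 1/(9853 + (72 - 102*7569 + 2*(-658503))) = 1/(9853 + (72 - 772038 - 1317006)) = 1/(9853 - 2088972) = 1/(-2079119) = -1/2079119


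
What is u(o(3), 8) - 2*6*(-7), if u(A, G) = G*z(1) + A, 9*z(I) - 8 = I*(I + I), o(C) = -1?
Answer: 827/9 ≈ 91.889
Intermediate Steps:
z(I) = 8/9 + 2*I²/9 (z(I) = 8/9 + (I*(I + I))/9 = 8/9 + (I*(2*I))/9 = 8/9 + (2*I²)/9 = 8/9 + 2*I²/9)
u(A, G) = A + 10*G/9 (u(A, G) = G*(8/9 + (2/9)*1²) + A = G*(8/9 + (2/9)*1) + A = G*(8/9 + 2/9) + A = G*(10/9) + A = 10*G/9 + A = A + 10*G/9)
u(o(3), 8) - 2*6*(-7) = (-1 + (10/9)*8) - 2*6*(-7) = (-1 + 80/9) - 12*(-7) = 71/9 - 1*(-84) = 71/9 + 84 = 827/9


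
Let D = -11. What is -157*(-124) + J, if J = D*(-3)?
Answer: 19501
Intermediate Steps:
J = 33 (J = -11*(-3) = 33)
-157*(-124) + J = -157*(-124) + 33 = 19468 + 33 = 19501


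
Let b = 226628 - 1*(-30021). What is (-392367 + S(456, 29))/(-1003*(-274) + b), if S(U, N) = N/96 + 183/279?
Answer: -1167681341/1581657696 ≈ -0.73826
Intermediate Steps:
b = 256649 (b = 226628 + 30021 = 256649)
S(U, N) = 61/93 + N/96 (S(U, N) = N*(1/96) + 183*(1/279) = N/96 + 61/93 = 61/93 + N/96)
(-392367 + S(456, 29))/(-1003*(-274) + b) = (-392367 + (61/93 + (1/96)*29))/(-1003*(-274) + 256649) = (-392367 + (61/93 + 29/96))/(274822 + 256649) = (-392367 + 2851/2976)/531471 = -1167681341/2976*1/531471 = -1167681341/1581657696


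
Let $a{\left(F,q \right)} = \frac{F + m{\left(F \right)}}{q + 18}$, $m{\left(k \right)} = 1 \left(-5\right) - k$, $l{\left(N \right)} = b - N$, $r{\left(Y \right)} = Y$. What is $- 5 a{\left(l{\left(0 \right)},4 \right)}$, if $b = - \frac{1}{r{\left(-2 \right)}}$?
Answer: $\frac{25}{22} \approx 1.1364$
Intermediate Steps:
$b = \frac{1}{2}$ ($b = - \frac{1}{-2} = \left(-1\right) \left(- \frac{1}{2}\right) = \frac{1}{2} \approx 0.5$)
$l{\left(N \right)} = \frac{1}{2} - N$
$m{\left(k \right)} = -5 - k$
$a{\left(F,q \right)} = - \frac{5}{18 + q}$ ($a{\left(F,q \right)} = \frac{F - \left(5 + F\right)}{q + 18} = - \frac{5}{18 + q}$)
$- 5 a{\left(l{\left(0 \right)},4 \right)} = - 5 \left(- \frac{5}{18 + 4}\right) = - 5 \left(- \frac{5}{22}\right) = - 5 \left(\left(-5\right) \frac{1}{22}\right) = \left(-5\right) \left(- \frac{5}{22}\right) = \frac{25}{22}$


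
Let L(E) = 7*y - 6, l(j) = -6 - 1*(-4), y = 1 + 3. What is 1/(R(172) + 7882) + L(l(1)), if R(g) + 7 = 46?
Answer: 174263/7921 ≈ 22.000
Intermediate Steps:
y = 4
R(g) = 39 (R(g) = -7 + 46 = 39)
l(j) = -2 (l(j) = -6 + 4 = -2)
L(E) = 22 (L(E) = 7*4 - 6 = 28 - 6 = 22)
1/(R(172) + 7882) + L(l(1)) = 1/(39 + 7882) + 22 = 1/7921 + 22 = 174263/7921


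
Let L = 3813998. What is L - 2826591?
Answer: 987407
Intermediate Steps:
L - 2826591 = 3813998 - 2826591 = 987407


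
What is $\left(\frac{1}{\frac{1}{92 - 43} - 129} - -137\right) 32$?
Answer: $\frac{1731582}{395} \approx 4383.8$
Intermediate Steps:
$\left(\frac{1}{\frac{1}{92 - 43} - 129} - -137\right) 32 = \left(\frac{1}{\frac{1}{49} - 129} + 137\right) 32 = \left(\frac{1}{- \frac{6320}{49}} + 137\right) 32 = \left(- \frac{49}{6320} + 137\right) 32 = \frac{865791}{6320} \cdot 32 = \frac{1731582}{395}$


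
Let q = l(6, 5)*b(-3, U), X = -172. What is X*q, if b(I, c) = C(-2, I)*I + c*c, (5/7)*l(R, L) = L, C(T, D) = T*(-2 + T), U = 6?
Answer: -14448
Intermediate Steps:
l(R, L) = 7*L/5
b(I, c) = c² + 8*I (b(I, c) = (-2*(-2 - 2))*I + c*c = (-2*(-4))*I + c² = 8*I + c² = c² + 8*I)
q = 84 (q = ((7/5)*5)*(6² + 8*(-3)) = 7*(36 - 24) = 7*12 = 84)
X*q = -172*84 = -14448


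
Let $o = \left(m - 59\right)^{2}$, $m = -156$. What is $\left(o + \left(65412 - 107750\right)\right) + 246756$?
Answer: $250643$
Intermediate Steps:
$o = 46225$ ($o = \left(-156 - 59\right)^{2} = \left(-215\right)^{2} = 46225$)
$\left(o + \left(65412 - 107750\right)\right) + 246756 = \left(46225 + \left(65412 - 107750\right)\right) + 246756 = \left(46225 - 42338\right) + 246756 = 3887 + 246756 = 250643$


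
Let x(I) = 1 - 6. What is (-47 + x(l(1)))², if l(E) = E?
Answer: 2704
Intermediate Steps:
x(I) = -5
(-47 + x(l(1)))² = (-47 - 5)² = (-52)² = 2704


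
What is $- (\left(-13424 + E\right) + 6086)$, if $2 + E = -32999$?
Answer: $40339$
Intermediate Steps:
$E = -33001$ ($E = -2 - 32999 = -33001$)
$- (\left(-13424 + E\right) + 6086) = - (\left(-13424 - 33001\right) + 6086) = - (-46425 + 6086) = \left(-1\right) \left(-40339\right) = 40339$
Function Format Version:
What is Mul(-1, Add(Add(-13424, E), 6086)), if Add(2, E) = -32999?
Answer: 40339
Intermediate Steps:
E = -33001 (E = Add(-2, -32999) = -33001)
Mul(-1, Add(Add(-13424, E), 6086)) = Mul(-1, Add(Add(-13424, -33001), 6086)) = Mul(-1, Add(-46425, 6086)) = Mul(-1, -40339) = 40339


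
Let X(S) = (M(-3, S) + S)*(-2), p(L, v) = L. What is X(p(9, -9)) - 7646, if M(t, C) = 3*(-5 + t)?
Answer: -7616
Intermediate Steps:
M(t, C) = -15 + 3*t
X(S) = 48 - 2*S (X(S) = ((-15 + 3*(-3)) + S)*(-2) = ((-15 - 9) + S)*(-2) = (-24 + S)*(-2) = 48 - 2*S)
X(p(9, -9)) - 7646 = (48 - 2*9) - 7646 = (48 - 18) - 7646 = 30 - 7646 = -7616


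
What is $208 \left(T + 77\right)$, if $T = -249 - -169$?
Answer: $-624$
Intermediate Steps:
$T = -80$ ($T = -249 + 169 = -80$)
$208 \left(T + 77\right) = 208 \left(-80 + 77\right) = 208 \left(-3\right) = -624$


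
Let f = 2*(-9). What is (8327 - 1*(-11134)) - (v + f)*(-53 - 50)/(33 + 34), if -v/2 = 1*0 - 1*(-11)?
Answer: 1299767/67 ≈ 19400.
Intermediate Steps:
v = -22 (v = -2*(1*0 - 1*(-11)) = -2*(0 + 11) = -2*11 = -22)
f = -18
(8327 - 1*(-11134)) - (v + f)*(-53 - 50)/(33 + 34) = (8327 - 1*(-11134)) - (-22 - 18)*(-53 - 50)/(33 + 34) = (8327 + 11134) - (-40)*(-103/67) = 19461 - (-40)*(-103*1/67) = 19461 - (-40)*(-103)/67 = 19461 - 1*4120/67 = 19461 - 4120/67 = 1299767/67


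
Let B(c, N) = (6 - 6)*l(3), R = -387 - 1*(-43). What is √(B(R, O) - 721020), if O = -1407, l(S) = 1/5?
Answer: 2*I*√180255 ≈ 849.13*I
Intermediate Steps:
l(S) = ⅕
R = -344 (R = -387 + 43 = -344)
B(c, N) = 0 (B(c, N) = (6 - 6)*(⅕) = 0*(⅕) = 0)
√(B(R, O) - 721020) = √(0 - 721020) = √(-721020) = 2*I*√180255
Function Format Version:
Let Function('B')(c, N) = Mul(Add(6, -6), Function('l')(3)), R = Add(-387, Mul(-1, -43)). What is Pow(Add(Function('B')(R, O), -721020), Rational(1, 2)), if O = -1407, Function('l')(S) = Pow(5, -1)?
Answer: Mul(2, I, Pow(180255, Rational(1, 2))) ≈ Mul(849.13, I)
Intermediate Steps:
Function('l')(S) = Rational(1, 5)
R = -344 (R = Add(-387, 43) = -344)
Function('B')(c, N) = 0 (Function('B')(c, N) = Mul(Add(6, -6), Rational(1, 5)) = Mul(0, Rational(1, 5)) = 0)
Pow(Add(Function('B')(R, O), -721020), Rational(1, 2)) = Pow(Add(0, -721020), Rational(1, 2)) = Pow(-721020, Rational(1, 2)) = Mul(2, I, Pow(180255, Rational(1, 2)))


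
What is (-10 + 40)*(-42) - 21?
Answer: -1281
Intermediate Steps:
(-10 + 40)*(-42) - 21 = 30*(-42) - 21 = -1260 - 21 = -1281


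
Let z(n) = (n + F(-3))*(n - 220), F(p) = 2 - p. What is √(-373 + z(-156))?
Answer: 3*√6267 ≈ 237.49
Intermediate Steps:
z(n) = (-220 + n)*(5 + n) (z(n) = (n + (2 - 1*(-3)))*(n - 220) = (n + (2 + 3))*(-220 + n) = (n + 5)*(-220 + n) = (5 + n)*(-220 + n) = (-220 + n)*(5 + n))
√(-373 + z(-156)) = √(-373 + (-1100 + (-156)² - 215*(-156))) = √(-373 + (-1100 + 24336 + 33540)) = √(-373 + 56776) = √56403 = 3*√6267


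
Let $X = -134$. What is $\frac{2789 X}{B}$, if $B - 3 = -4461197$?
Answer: $\frac{186863}{2230597} \approx 0.083773$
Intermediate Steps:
$B = -4461194$ ($B = 3 - 4461197 = -4461194$)
$\frac{2789 X}{B} = \frac{2789 \left(-134\right)}{-4461194} = \left(-373726\right) \left(- \frac{1}{4461194}\right) = \frac{186863}{2230597}$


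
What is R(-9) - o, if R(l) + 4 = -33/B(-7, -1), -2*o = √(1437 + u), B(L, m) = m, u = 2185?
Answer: 29 + √3622/2 ≈ 59.092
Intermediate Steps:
o = -√3622/2 (o = -√(1437 + 2185)/2 = -√3622/2 ≈ -30.092)
R(l) = 29 (R(l) = -4 - 33/(-1) = -4 - 33*(-1) = -4 + 33 = 29)
R(-9) - o = 29 - (-1)*√3622/2 = 29 + √3622/2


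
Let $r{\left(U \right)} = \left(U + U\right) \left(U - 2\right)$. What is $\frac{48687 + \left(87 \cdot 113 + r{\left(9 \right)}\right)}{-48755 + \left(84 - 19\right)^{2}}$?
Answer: $- \frac{29322}{22265} \approx -1.317$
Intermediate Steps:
$r{\left(U \right)} = 2 U \left(-2 + U\right)$
$\frac{48687 + \left(87 \cdot 113 + r{\left(9 \right)}\right)}{-48755 + \left(84 - 19\right)^{2}} = \frac{48687 + \left(87 \cdot 113 + 2 \cdot 9 \left(-2 + 9\right)\right)}{-48755 + \left(84 - 19\right)^{2}} = \frac{48687 + \left(9831 + 2 \cdot 9 \cdot 7\right)}{-48755 + 65^{2}} = \frac{48687 + \left(9831 + 126\right)}{-48755 + 4225} = \frac{48687 + 9957}{-44530} = 58644 \left(- \frac{1}{44530}\right) = - \frac{29322}{22265}$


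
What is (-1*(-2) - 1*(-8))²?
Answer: 100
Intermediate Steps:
(-1*(-2) - 1*(-8))² = (2 + 8)² = 10² = 100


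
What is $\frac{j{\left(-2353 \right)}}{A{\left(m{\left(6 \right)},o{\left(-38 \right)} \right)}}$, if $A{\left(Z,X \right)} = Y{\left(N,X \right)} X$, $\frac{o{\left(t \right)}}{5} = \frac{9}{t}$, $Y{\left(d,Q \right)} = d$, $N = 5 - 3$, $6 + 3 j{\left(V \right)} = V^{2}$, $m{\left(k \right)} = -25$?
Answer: $- \frac{105195457}{135} \approx -7.7923 \cdot 10^{5}$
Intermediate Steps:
$j{\left(V \right)} = -2 + \frac{V^{2}}{3}$
$N = 2$ ($N = 5 - 3 = 2$)
$o{\left(t \right)} = \frac{45}{t}$ ($o{\left(t \right)} = 5 \frac{9}{t} = \frac{45}{t}$)
$A{\left(Z,X \right)} = 2 X$
$\frac{j{\left(-2353 \right)}}{A{\left(m{\left(6 \right)},o{\left(-38 \right)} \right)}} = \frac{-2 + \frac{\left(-2353\right)^{2}}{3}}{2 \frac{45}{-38}} = \frac{-2 + \frac{1}{3} \cdot 5536609}{2 \cdot 45 \left(- \frac{1}{38}\right)} = \frac{-2 + \frac{5536609}{3}}{2 \left(- \frac{45}{38}\right)} = \frac{5536603}{3 \left(- \frac{45}{19}\right)} = \frac{5536603}{3} \left(- \frac{19}{45}\right) = - \frac{105195457}{135}$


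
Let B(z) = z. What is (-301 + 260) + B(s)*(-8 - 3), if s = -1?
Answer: -30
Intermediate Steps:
(-301 + 260) + B(s)*(-8 - 3) = (-301 + 260) - (-8 - 3) = -41 - 1*(-11) = -41 + 11 = -30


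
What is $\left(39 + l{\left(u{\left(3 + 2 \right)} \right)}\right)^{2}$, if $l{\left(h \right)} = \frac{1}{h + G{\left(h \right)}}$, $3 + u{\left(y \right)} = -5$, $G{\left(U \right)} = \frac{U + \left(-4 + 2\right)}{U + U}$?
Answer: $\frac{5257849}{3481} \approx 1510.4$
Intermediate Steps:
$G{\left(U \right)} = \frac{-2 + U}{2 U}$ ($G{\left(U \right)} = \frac{U - 2}{2 U} = \left(-2 + U\right) \frac{1}{2 U} = \frac{-2 + U}{2 U}$)
$u{\left(y \right)} = -8$ ($u{\left(y \right)} = -3 - 5 = -8$)
$l{\left(h \right)} = \frac{1}{h + \frac{-2 + h}{2 h}}$
$\left(39 + l{\left(u{\left(3 + 2 \right)} \right)}\right)^{2} = \left(39 + 2 \left(-8\right) \frac{1}{-2 - 8 + 2 \left(-8\right)^{2}}\right)^{2} = \left(39 + 2 \left(-8\right) \frac{1}{-2 - 8 + 2 \cdot 64}\right)^{2} = \left(39 + 2 \left(-8\right) \frac{1}{-2 - 8 + 128}\right)^{2} = \left(39 + 2 \left(-8\right) \frac{1}{118}\right)^{2} = \left(39 - \frac{8}{59}\right)^{2} = \left(\frac{2293}{59}\right)^{2} = \frac{5257849}{3481}$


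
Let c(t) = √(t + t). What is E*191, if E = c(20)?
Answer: 382*√10 ≈ 1208.0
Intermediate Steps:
c(t) = √2*√t (c(t) = √(2*t) = √2*√t)
E = 2*√10 (E = √2*√20 = √2*(2*√5) = 2*√10 ≈ 6.3246)
E*191 = (2*√10)*191 = 382*√10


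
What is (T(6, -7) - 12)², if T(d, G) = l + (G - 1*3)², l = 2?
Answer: 8100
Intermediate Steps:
T(d, G) = 2 + (-3 + G)² (T(d, G) = 2 + (G - 1*3)² = 2 + (G - 3)² = 2 + (-3 + G)²)
(T(6, -7) - 12)² = ((2 + (-3 - 7)²) - 12)² = ((2 + (-10)²) - 12)² = ((2 + 100) - 12)² = (102 - 12)² = 90² = 8100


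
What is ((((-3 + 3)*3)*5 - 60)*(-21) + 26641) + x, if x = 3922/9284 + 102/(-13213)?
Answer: 1711326185355/61334746 ≈ 27901.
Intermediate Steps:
x = 25437209/61334746 (x = 3922*(1/9284) + 102*(-1/13213) = 1961/4642 - 102/13213 = 25437209/61334746 ≈ 0.41473)
((((-3 + 3)*3)*5 - 60)*(-21) + 26641) + x = ((((-3 + 3)*3)*5 - 60)*(-21) + 26641) + 25437209/61334746 = (((0*3)*5 - 60)*(-21) + 26641) + 25437209/61334746 = ((0*5 - 60)*(-21) + 26641) + 25437209/61334746 = ((0 - 60)*(-21) + 26641) + 25437209/61334746 = (-60*(-21) + 26641) + 25437209/61334746 = (1260 + 26641) + 25437209/61334746 = 27901 + 25437209/61334746 = 1711326185355/61334746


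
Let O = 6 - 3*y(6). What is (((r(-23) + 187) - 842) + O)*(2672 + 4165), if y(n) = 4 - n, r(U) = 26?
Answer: -4218429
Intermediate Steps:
O = 12 (O = 6 - 3*(4 - 1*6) = 6 - 3*(4 - 6) = 6 - 3*(-2) = 6 + 6 = 12)
(((r(-23) + 187) - 842) + O)*(2672 + 4165) = (((26 + 187) - 842) + 12)*(2672 + 4165) = ((213 - 842) + 12)*6837 = (-629 + 12)*6837 = -617*6837 = -4218429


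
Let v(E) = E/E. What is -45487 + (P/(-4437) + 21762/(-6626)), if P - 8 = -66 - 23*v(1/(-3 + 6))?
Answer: -74299660999/1633309 ≈ -45490.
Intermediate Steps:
v(E) = 1
P = -81 (P = 8 + (-66 - 23*1) = 8 + (-66 - 23) = 8 - 89 = -81)
-45487 + (P/(-4437) + 21762/(-6626)) = -45487 + (-81/(-4437) + 21762/(-6626)) = -45487 + (-81*(-1/4437) + 21762*(-1/6626)) = -45487 + (9/493 - 10881/3313) = -45487 - 5334516/1633309 = -74299660999/1633309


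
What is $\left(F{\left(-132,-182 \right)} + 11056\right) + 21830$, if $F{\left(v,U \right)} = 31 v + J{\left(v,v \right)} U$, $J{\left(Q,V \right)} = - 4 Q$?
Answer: $-67302$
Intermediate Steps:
$F{\left(v,U \right)} = 31 v - 4 U v$ ($F{\left(v,U \right)} = 31 v + - 4 v U = 31 v - 4 U v$)
$\left(F{\left(-132,-182 \right)} + 11056\right) + 21830 = \left(- 132 \left(31 - -728\right) + 11056\right) + 21830 = \left(- 132 \left(31 + 728\right) + 11056\right) + 21830 = \left(\left(-132\right) 759 + 11056\right) + 21830 = \left(-100188 + 11056\right) + 21830 = -89132 + 21830 = -67302$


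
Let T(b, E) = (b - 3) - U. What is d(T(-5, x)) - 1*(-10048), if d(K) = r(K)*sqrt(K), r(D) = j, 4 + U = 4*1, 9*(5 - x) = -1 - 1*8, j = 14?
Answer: 10048 + 28*I*sqrt(2) ≈ 10048.0 + 39.598*I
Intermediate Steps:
x = 6 (x = 5 - (-1 - 1*8)/9 = 5 - (-1 - 8)/9 = 5 - 1/9*(-9) = 5 + 1 = 6)
U = 0 (U = -4 + 4*1 = -4 + 4 = 0)
r(D) = 14
T(b, E) = -3 + b (T(b, E) = (b - 3) - 1*0 = (-3 + b) + 0 = -3 + b)
d(K) = 14*sqrt(K)
d(T(-5, x)) - 1*(-10048) = 14*sqrt(-3 - 5) - 1*(-10048) = 14*sqrt(-8) + 10048 = 14*(2*I*sqrt(2)) + 10048 = 28*I*sqrt(2) + 10048 = 10048 + 28*I*sqrt(2)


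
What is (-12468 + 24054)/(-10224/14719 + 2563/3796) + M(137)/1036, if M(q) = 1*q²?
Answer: -670632497930221/1124585252 ≈ -5.9634e+5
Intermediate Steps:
M(q) = q²
(-12468 + 24054)/(-10224/14719 + 2563/3796) + M(137)/1036 = (-12468 + 24054)/(-10224/14719 + 2563/3796) + 137²/1036 = 11586/(-10224*1/14719 + 2563*(1/3796)) + 18769*(1/1036) = 11586/(-10224/14719 + 2563/3796) + 18769/1036 = 11586/(-1085507/55873324) + 18769/1036 = 11586*(-55873324/1085507) + 18769/1036 = -647348331864/1085507 + 18769/1036 = -670632497930221/1124585252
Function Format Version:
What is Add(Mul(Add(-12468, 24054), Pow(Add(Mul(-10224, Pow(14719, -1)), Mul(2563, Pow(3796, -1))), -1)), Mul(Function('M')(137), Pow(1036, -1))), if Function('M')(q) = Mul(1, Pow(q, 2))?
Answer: Rational(-670632497930221, 1124585252) ≈ -5.9634e+5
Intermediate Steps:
Function('M')(q) = Pow(q, 2)
Add(Mul(Add(-12468, 24054), Pow(Add(Mul(-10224, Pow(14719, -1)), Mul(2563, Pow(3796, -1))), -1)), Mul(Function('M')(137), Pow(1036, -1))) = Add(Mul(Add(-12468, 24054), Pow(Add(Mul(-10224, Pow(14719, -1)), Mul(2563, Pow(3796, -1))), -1)), Mul(Pow(137, 2), Pow(1036, -1))) = Add(Mul(11586, Pow(Add(Mul(-10224, Rational(1, 14719)), Mul(2563, Rational(1, 3796))), -1)), Mul(18769, Rational(1, 1036))) = Add(Mul(11586, Pow(Add(Rational(-10224, 14719), Rational(2563, 3796)), -1)), Rational(18769, 1036)) = Add(Mul(11586, Pow(Rational(-1085507, 55873324), -1)), Rational(18769, 1036)) = Add(Mul(11586, Rational(-55873324, 1085507)), Rational(18769, 1036)) = Add(Rational(-647348331864, 1085507), Rational(18769, 1036)) = Rational(-670632497930221, 1124585252)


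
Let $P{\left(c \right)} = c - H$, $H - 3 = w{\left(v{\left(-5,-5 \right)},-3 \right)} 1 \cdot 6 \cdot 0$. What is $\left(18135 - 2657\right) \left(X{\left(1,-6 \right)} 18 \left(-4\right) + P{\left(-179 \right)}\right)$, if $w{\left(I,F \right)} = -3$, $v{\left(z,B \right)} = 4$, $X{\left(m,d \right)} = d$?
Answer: $3869500$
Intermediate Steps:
$H = 3$ ($H = 3 + - 3 \cdot 1 \cdot 6 \cdot 0 = 3 + \left(-3\right) 6 \cdot 0 = 3 - 0 = 3 + 0 = 3$)
$P{\left(c \right)} = -3 + c$ ($P{\left(c \right)} = c - 3 = -3 + c$)
$\left(18135 - 2657\right) \left(X{\left(1,-6 \right)} 18 \left(-4\right) + P{\left(-179 \right)}\right) = \left(18135 - 2657\right) \left(\left(-6\right) 18 \left(-4\right) - 182\right) = 15478 \left(\left(-108\right) \left(-4\right) - 182\right) = 15478 \left(432 - 182\right) = 15478 \cdot 250 = 3869500$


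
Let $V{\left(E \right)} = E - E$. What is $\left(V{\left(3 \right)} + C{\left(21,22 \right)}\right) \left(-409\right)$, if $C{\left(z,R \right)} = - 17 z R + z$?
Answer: $3203697$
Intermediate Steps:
$C{\left(z,R \right)} = z - 17 R z$ ($C{\left(z,R \right)} = - 17 R z + z = z - 17 R z$)
$V{\left(E \right)} = 0$
$\left(V{\left(3 \right)} + C{\left(21,22 \right)}\right) \left(-409\right) = \left(0 + 21 \left(1 - 374\right)\right) \left(-409\right) = \left(0 + 21 \left(-373\right)\right) \left(-409\right) = \left(0 - 7833\right) \left(-409\right) = \left(-7833\right) \left(-409\right) = 3203697$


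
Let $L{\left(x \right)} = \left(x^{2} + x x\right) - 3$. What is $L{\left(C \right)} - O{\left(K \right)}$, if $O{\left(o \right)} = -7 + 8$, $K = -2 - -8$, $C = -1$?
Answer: $-2$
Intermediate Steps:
$L{\left(x \right)} = -3 + 2 x^{2}$ ($L{\left(x \right)} = \left(x^{2} + x^{2}\right) - 3 = 2 x^{2} - 3 = -3 + 2 x^{2}$)
$K = 6$ ($K = -2 + 8 = 6$)
$O{\left(o \right)} = 1$
$L{\left(C \right)} - O{\left(K \right)} = \left(-3 + 2 \left(-1\right)^{2}\right) - 1 = \left(-3 + 2 \cdot 1\right) - 1 = \left(-3 + 2\right) - 1 = -1 - 1 = -2$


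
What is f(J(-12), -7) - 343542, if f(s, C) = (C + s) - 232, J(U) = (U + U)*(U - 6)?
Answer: -343349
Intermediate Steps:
J(U) = 2*U*(-6 + U) (J(U) = (2*U)*(-6 + U) = 2*U*(-6 + U))
f(s, C) = -232 + C + s
f(J(-12), -7) - 343542 = (-232 - 7 + 2*(-12)*(-6 - 12)) - 343542 = (-232 - 7 + 2*(-12)*(-18)) - 343542 = (-232 - 7 + 432) - 343542 = 193 - 343542 = -343349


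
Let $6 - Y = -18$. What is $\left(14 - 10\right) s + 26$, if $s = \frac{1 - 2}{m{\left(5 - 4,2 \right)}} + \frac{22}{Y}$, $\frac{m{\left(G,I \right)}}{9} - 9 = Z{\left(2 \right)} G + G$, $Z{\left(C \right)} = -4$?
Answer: $\frac{799}{27} \approx 29.593$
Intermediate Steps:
$Y = 24$ ($Y = 6 - -18 = 6 + 18 = 24$)
$m{\left(G,I \right)} = 81 - 27 G$ ($m{\left(G,I \right)} = 81 + 9 \left(- 4 G + G\right) = 81 + 9 \left(- 3 G\right) = 81 - 27 G$)
$s = \frac{97}{108}$ ($s = \frac{1 - 2}{81 - 27 \left(5 - 4\right)} + \frac{22}{24} = - \frac{1}{81 - 27} + 22 \cdot \frac{1}{24} = - \frac{1}{81 - 27} + \frac{11}{12} = - \frac{1}{54} + \frac{11}{12} = \frac{97}{108} \approx 0.89815$)
$\left(14 - 10\right) s + 26 = \left(14 - 10\right) \frac{97}{108} + 26 = 4 \cdot \frac{97}{108} + 26 = \frac{97}{27} + 26 = \frac{799}{27}$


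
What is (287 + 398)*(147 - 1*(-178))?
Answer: 222625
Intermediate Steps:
(287 + 398)*(147 - 1*(-178)) = 685*(147 + 178) = 685*325 = 222625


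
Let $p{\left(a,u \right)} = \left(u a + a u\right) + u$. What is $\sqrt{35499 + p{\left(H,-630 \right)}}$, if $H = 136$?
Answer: $i \sqrt{136491} \approx 369.45 i$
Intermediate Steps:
$p{\left(a,u \right)} = u + 2 a u$ ($p{\left(a,u \right)} = \left(a u + a u\right) + u = 2 a u + u = u + 2 a u$)
$\sqrt{35499 + p{\left(H,-630 \right)}} = \sqrt{35499 - 630 \left(1 + 2 \cdot 136\right)} = \sqrt{35499 - 630 \left(1 + 272\right)} = \sqrt{35499 - 171990} = \sqrt{-136491} = i \sqrt{136491}$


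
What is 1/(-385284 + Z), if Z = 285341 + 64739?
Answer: -1/35204 ≈ -2.8406e-5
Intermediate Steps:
Z = 350080
1/(-385284 + Z) = 1/(-385284 + 350080) = 1/(-35204) = -1/35204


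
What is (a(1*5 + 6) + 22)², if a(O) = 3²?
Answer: 961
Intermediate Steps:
a(O) = 9
(a(1*5 + 6) + 22)² = (9 + 22)² = 31² = 961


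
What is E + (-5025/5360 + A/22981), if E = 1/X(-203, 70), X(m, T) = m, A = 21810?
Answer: 70577/10663184 ≈ 0.0066188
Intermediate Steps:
E = -1/203 (E = 1/(-203) = -1/203 ≈ -0.0049261)
E + (-5025/5360 + A/22981) = -1/203 + (-5025/5360 + 21810/22981) = -1/203 + (-5025*1/5360 + 21810*(1/22981)) = -1/203 + (-15/16 + 21810/22981) = -1/203 + 4245/367696 = 70577/10663184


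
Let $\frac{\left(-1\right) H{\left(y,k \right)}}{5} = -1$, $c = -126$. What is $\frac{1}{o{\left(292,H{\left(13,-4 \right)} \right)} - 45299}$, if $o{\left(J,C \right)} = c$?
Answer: $- \frac{1}{45425} \approx -2.2014 \cdot 10^{-5}$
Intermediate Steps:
$H{\left(y,k \right)} = 5$ ($H{\left(y,k \right)} = \left(-5\right) \left(-1\right) = 5$)
$o{\left(J,C \right)} = -126$
$\frac{1}{o{\left(292,H{\left(13,-4 \right)} \right)} - 45299} = \frac{1}{-126 - 45299} = \frac{1}{-45425} = - \frac{1}{45425}$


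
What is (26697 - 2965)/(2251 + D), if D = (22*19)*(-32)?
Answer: -23732/11125 ≈ -2.1332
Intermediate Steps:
D = -13376 (D = 418*(-32) = -13376)
(26697 - 2965)/(2251 + D) = (26697 - 2965)/(2251 - 13376) = 23732/(-11125) = 23732*(-1/11125) = -23732/11125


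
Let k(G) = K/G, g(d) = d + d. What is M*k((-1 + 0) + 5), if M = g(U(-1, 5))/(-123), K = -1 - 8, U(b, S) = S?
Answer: 15/82 ≈ 0.18293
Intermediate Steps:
K = -9
g(d) = 2*d
M = -10/123 (M = (2*5)/(-123) = 10*(-1/123) = -10/123 ≈ -0.081301)
k(G) = -9/G
M*k((-1 + 0) + 5) = -(-30)/(41*((-1 + 0) + 5)) = -(-30)/(41*(-1 + 5)) = -(-30)/(41*4) = -10/123*(-9/4) = 15/82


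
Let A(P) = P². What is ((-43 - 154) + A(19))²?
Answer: 26896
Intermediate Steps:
((-43 - 154) + A(19))² = ((-43 - 154) + 19²)² = (-197 + 361)² = 164² = 26896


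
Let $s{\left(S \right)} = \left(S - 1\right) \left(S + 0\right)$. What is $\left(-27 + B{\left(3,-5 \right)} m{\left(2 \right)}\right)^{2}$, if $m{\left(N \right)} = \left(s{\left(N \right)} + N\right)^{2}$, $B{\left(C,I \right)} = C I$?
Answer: $71289$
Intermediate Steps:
$s{\left(S \right)} = S \left(-1 + S\right)$ ($s{\left(S \right)} = \left(-1 + S\right) S = S \left(-1 + S\right)$)
$m{\left(N \right)} = \left(N + N \left(-1 + N\right)\right)^{2}$ ($m{\left(N \right)} = \left(N \left(-1 + N\right) + N\right)^{2} = \left(N + N \left(-1 + N\right)\right)^{2}$)
$\left(-27 + B{\left(3,-5 \right)} m{\left(2 \right)}\right)^{2} = \left(-27 + 3 \left(-5\right) 2^{4}\right)^{2} = \left(-27 - 240\right)^{2} = \left(-267\right)^{2} = 71289$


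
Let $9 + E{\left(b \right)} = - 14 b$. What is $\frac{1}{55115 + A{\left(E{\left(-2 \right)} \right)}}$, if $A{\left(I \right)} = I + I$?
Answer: $\frac{1}{55153} \approx 1.8131 \cdot 10^{-5}$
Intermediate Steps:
$E{\left(b \right)} = -9 - 14 b$
$A{\left(I \right)} = 2 I$
$\frac{1}{55115 + A{\left(E{\left(-2 \right)} \right)}} = \frac{1}{55115 + 2 \left(-9 - -28\right)} = \frac{1}{55115 + 2 \left(-9 + 28\right)} = \frac{1}{55115 + 2 \cdot 19} = \frac{1}{55115 + 38} = \frac{1}{55153}$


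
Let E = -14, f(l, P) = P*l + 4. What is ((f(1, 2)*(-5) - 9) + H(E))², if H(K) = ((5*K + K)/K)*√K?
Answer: 1017 - 468*I*√14 ≈ 1017.0 - 1751.1*I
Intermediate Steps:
f(l, P) = 4 + P*l
H(K) = 6*√K (H(K) = ((6*K)/K)*√K = 6*√K)
((f(1, 2)*(-5) - 9) + H(E))² = (((4 + 2*1)*(-5) - 9) + 6*√(-14))² = (((4 + 2)*(-5) - 9) + 6*(I*√14))² = ((6*(-5) - 9) + 6*I*√14)² = ((-30 - 9) + 6*I*√14)² = (-39 + 6*I*√14)²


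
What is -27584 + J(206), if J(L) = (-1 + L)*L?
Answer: 14646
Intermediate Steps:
J(L) = L*(-1 + L)
-27584 + J(206) = -27584 + 206*(-1 + 206) = -27584 + 206*205 = -27584 + 42230 = 14646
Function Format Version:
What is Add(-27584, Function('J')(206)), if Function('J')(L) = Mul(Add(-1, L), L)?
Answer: 14646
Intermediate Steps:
Function('J')(L) = Mul(L, Add(-1, L))
Add(-27584, Function('J')(206)) = Add(-27584, Mul(206, Add(-1, 206))) = Add(-27584, Mul(206, 205)) = Add(-27584, 42230) = 14646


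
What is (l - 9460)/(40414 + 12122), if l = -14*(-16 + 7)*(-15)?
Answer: -5675/26268 ≈ -0.21604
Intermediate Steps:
l = -1890 (l = -14*(-9)*(-15) = 126*(-15) = -1890)
(l - 9460)/(40414 + 12122) = (-1890 - 9460)/(40414 + 12122) = -11350/52536 = -11350*1/52536 = -5675/26268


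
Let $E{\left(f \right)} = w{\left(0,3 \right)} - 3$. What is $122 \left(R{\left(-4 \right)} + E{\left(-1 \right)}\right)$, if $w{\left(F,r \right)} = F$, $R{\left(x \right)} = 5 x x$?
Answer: $9394$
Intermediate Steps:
$R{\left(x \right)} = 5 x^{2}$
$E{\left(f \right)} = -3$ ($E{\left(f \right)} = 0 - 3 = -3$)
$122 \left(R{\left(-4 \right)} + E{\left(-1 \right)}\right) = 122 \left(5 \left(-4\right)^{2} - 3\right) = 122 \left(5 \cdot 16 - 3\right) = 122 \left(80 - 3\right) = 122 \cdot 77 = 9394$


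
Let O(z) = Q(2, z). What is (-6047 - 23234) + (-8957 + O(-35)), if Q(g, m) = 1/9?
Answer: -344141/9 ≈ -38238.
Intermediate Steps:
Q(g, m) = 1/9 (Q(g, m) = 1*(1/9) = 1/9)
O(z) = 1/9
(-6047 - 23234) + (-8957 + O(-35)) = (-6047 - 23234) + (-8957 + 1/9) = -29281 - 80612/9 = -344141/9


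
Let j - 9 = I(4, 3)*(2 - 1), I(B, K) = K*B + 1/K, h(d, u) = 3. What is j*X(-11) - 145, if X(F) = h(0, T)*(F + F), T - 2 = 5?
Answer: -1553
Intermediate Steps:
T = 7 (T = 2 + 5 = 7)
I(B, K) = 1/K + B*K (I(B, K) = B*K + 1/K = 1/K + B*K)
X(F) = 6*F (X(F) = 3*(F + F) = 3*(2*F) = 6*F)
j = 64/3 (j = 9 + (1/3 + 4*3)*(2 - 1) = 9 + (1/3 + 12)*1 = 9 + (37/3)*1 = 9 + 37/3 = 64/3 ≈ 21.333)
j*X(-11) - 145 = 64*(6*(-11))/3 - 145 = (64/3)*(-66) - 145 = -1408 - 145 = -1553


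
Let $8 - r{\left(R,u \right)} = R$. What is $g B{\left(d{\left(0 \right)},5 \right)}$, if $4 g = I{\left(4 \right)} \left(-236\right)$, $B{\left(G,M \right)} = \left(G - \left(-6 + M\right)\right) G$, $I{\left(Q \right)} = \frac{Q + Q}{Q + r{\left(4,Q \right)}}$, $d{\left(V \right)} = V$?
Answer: $0$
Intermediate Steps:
$r{\left(R,u \right)} = 8 - R$
$I{\left(Q \right)} = \frac{2 Q}{4 + Q}$ ($I{\left(Q \right)} = \frac{Q + Q}{Q + \left(8 - 4\right)} = \frac{2 Q}{Q + \left(8 - 4\right)} = \frac{2 Q}{Q + 4} = \frac{2 Q}{4 + Q}$)
$B{\left(G,M \right)} = G \left(6 + G - M\right)$ ($B{\left(G,M \right)} = \left(6 + G - M\right) G = G \left(6 + G - M\right)$)
$g = -59$ ($g = \frac{2 \cdot 4 \frac{1}{4 + 4} \left(-236\right)}{4} = \frac{2 \cdot 4 \cdot \frac{1}{8} \left(-236\right)}{4} = \frac{1 \left(-236\right)}{4} = \frac{1}{4} \left(-236\right) = -59$)
$g B{\left(d{\left(0 \right)},5 \right)} = - 59 \cdot 0 \left(6 + 0 - 5\right) = - 59 \cdot 0 \cdot 1 = \left(-59\right) 0 = 0$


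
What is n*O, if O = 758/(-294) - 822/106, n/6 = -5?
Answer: 805040/2597 ≈ 309.99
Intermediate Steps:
n = -30 (n = 6*(-5) = -30)
O = -80504/7791 (O = 758*(-1/294) - 822*1/106 = -379/147 - 411/53 = -80504/7791 ≈ -10.333)
n*O = -30*(-80504/7791) = 805040/2597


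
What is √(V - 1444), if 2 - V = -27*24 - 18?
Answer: 2*I*√194 ≈ 27.857*I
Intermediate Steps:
V = 668 (V = 2 - (-27*24 - 18) = 2 - (-648 - 18) = 2 - 1*(-666) = 2 + 666 = 668)
√(V - 1444) = √(668 - 1444) = √(-776) = 2*I*√194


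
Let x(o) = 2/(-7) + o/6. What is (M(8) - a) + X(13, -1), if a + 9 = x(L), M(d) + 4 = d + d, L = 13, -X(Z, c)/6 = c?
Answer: 1055/42 ≈ 25.119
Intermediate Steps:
X(Z, c) = -6*c
M(d) = -4 + 2*d (M(d) = -4 + (d + d) = -4 + 2*d)
x(o) = -2/7 + o/6 (x(o) = 2*(-1/7) + o*(1/6) = -2/7 + o/6)
a = -299/42 (a = -9 + (-2/7 + (1/6)*13) = -9 + (-2/7 + 13/6) = -9 + 79/42 = -299/42 ≈ -7.1190)
(M(8) - a) + X(13, -1) = ((-4 + 2*8) - 1*(-299/42)) - 6*(-1) = ((-4 + 16) + 299/42) + 6 = (12 + 299/42) + 6 = 803/42 + 6 = 1055/42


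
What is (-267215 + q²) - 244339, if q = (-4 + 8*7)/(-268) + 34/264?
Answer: -40011879213215/78216336 ≈ -5.1155e+5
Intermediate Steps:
q = -577/8844 (q = (-4 + 56)*(-1/268) + 34*(1/264) = 52*(-1/268) + 17/132 = -13/67 + 17/132 = -577/8844 ≈ -0.065242)
(-267215 + q²) - 244339 = (-267215 + (-577/8844)²) - 244339 = (-267215 + 332929/78216336) - 244339 = -20900577891311/78216336 - 244339 = -40011879213215/78216336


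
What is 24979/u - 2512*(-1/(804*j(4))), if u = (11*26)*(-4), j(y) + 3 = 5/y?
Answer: -38019181/1609608 ≈ -23.620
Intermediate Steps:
j(y) = -3 + 5/y
u = -1144 (u = 286*(-4) = -1144)
24979/u - 2512*(-1/(804*j(4))) = 24979/(-1144) - 2512*(-1/(804*(-3 + 5/4))) = 24979*(-1/1144) - 2512*(-1/(804*(-3 + 5*(1/4)))) = -24979/1144 - 2512*(-1/(804*(-3 + 5/4))) = -24979/1144 - 2512/(134*(-6*(-7/4))) = -24979/1144 - 2512/(134*(21/2)) = -24979/1144 - 2512/1407 = -38019181/1609608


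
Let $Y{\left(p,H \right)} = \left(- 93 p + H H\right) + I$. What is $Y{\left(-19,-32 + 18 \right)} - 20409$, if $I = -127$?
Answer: $-18573$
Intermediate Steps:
$Y{\left(p,H \right)} = -127 + H^{2} - 93 p$ ($Y{\left(p,H \right)} = \left(- 93 p + H H\right) - 127 = \left(- 93 p + H^{2}\right) - 127 = \left(H^{2} - 93 p\right) - 127 = -127 + H^{2} - 93 p$)
$Y{\left(-19,-32 + 18 \right)} - 20409 = \left(-127 + \left(-32 + 18\right)^{2} - -1767\right) - 20409 = \left(-127 + \left(-14\right)^{2} + 1767\right) - 20409 = \left(-127 + 196 + 1767\right) - 20409 = 1836 - 20409 = -18573$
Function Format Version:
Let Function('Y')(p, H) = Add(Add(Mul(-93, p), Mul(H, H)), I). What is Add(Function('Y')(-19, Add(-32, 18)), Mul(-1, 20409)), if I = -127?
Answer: -18573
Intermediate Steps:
Function('Y')(p, H) = Add(-127, Pow(H, 2), Mul(-93, p)) (Function('Y')(p, H) = Add(Add(Mul(-93, p), Mul(H, H)), -127) = Add(Add(Mul(-93, p), Pow(H, 2)), -127) = Add(Add(Pow(H, 2), Mul(-93, p)), -127) = Add(-127, Pow(H, 2), Mul(-93, p)))
Add(Function('Y')(-19, Add(-32, 18)), Mul(-1, 20409)) = Add(Add(-127, Pow(Add(-32, 18), 2), Mul(-93, -19)), Mul(-1, 20409)) = Add(Add(-127, Pow(-14, 2), 1767), -20409) = Add(Add(-127, 196, 1767), -20409) = Add(1836, -20409) = -18573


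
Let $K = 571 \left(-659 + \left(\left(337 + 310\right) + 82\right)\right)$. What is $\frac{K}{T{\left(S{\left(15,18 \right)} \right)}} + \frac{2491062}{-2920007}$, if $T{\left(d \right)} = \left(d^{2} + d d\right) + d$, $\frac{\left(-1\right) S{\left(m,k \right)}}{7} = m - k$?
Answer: $\frac{16351892972}{376680903} \approx 43.41$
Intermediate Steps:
$S{\left(m,k \right)} = - 7 m + 7 k$ ($S{\left(m,k \right)} = - 7 \left(m - k\right) = - 7 m + 7 k$)
$K = 39970$ ($K = 571 \left(-659 + \left(647 + 82\right)\right) = 571 \left(-659 + 729\right) = 571 \cdot 70 = 39970$)
$T{\left(d \right)} = d + 2 d^{2}$ ($T{\left(d \right)} = \left(d^{2} + d^{2}\right) + d = 2 d^{2} + d = d + 2 d^{2}$)
$\frac{K}{T{\left(S{\left(15,18 \right)} \right)}} + \frac{2491062}{-2920007} = \frac{39970}{\left(\left(-7\right) 15 + 7 \cdot 18\right) \left(1 + 2 \left(\left(-7\right) 15 + 7 \cdot 18\right)\right)} + \frac{2491062}{-2920007} = \frac{39970}{\left(-105 + 126\right) \left(1 + 2 \left(-105 + 126\right)\right)} + 2491062 \left(- \frac{1}{2920007}\right) = \frac{39970}{21 \left(1 + 2 \cdot 21\right)} - \frac{2491062}{2920007} = \frac{39970}{21 \left(1 + 42\right)} - \frac{2491062}{2920007} = \frac{39970}{21 \cdot 43} - \frac{2491062}{2920007} = \frac{39970}{903} - \frac{2491062}{2920007} = 39970 \cdot \frac{1}{903} - \frac{2491062}{2920007} = \frac{5710}{129} - \frac{2491062}{2920007} = \frac{16351892972}{376680903}$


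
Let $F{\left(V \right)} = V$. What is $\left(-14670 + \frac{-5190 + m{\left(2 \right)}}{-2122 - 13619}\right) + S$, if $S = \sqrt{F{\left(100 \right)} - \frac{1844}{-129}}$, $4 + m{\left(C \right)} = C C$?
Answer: $- \frac{76971760}{5247} + \frac{2 \sqrt{475494}}{129} \approx -14659.0$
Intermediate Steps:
$m{\left(C \right)} = -4 + C^{2}$ ($m{\left(C \right)} = -4 + C C = -4 + C^{2}$)
$S = \frac{2 \sqrt{475494}}{129}$ ($S = \sqrt{100 - \frac{1844}{-129}} = \sqrt{100 - - \frac{1844}{129}} = \sqrt{100 + \frac{1844}{129}} = \sqrt{\frac{14744}{129}} = \frac{2 \sqrt{475494}}{129} \approx 10.691$)
$\left(-14670 + \frac{-5190 + m{\left(2 \right)}}{-2122 - 13619}\right) + S = \left(-14670 + \frac{-5190 - \left(4 - 2^{2}\right)}{-2122 - 13619}\right) + \frac{2 \sqrt{475494}}{129} = \left(-14670 + \frac{-5190 + \left(-4 + 4\right)}{-15741}\right) + \frac{2 \sqrt{475494}}{129} = \left(-14670 + \left(-5190 + 0\right) \left(- \frac{1}{15741}\right)\right) + \frac{2 \sqrt{475494}}{129} = \left(-14670 - - \frac{1730}{5247}\right) + \frac{2 \sqrt{475494}}{129} = \left(-14670 + \frac{1730}{5247}\right) + \frac{2 \sqrt{475494}}{129} = - \frac{76971760}{5247} + \frac{2 \sqrt{475494}}{129}$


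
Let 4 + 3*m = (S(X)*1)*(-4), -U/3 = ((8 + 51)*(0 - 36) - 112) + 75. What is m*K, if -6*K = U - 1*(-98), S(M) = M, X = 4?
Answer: 65810/9 ≈ 7312.2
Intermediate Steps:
U = 6483 (U = -3*(((8 + 51)*(0 - 36) - 112) + 75) = -3*((59*(-36) - 112) + 75) = -3*((-2124 - 112) + 75) = -3*(-2236 + 75) = -3*(-2161) = 6483)
m = -20/3 (m = -4/3 + ((4*1)*(-4))/3 = -4/3 + (4*(-4))/3 = -4/3 + (1/3)*(-16) = -4/3 - 16/3 = -20/3 ≈ -6.6667)
K = -6581/6 (K = -(6483 - 1*(-98))/6 = -(6483 + 98)/6 = -1/6*6581 = -6581/6 ≈ -1096.8)
m*K = -20/3*(-6581/6) = 65810/9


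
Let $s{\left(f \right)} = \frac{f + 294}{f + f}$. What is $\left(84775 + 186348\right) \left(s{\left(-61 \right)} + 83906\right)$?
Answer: $\frac{2775296093777}{122} \approx 2.2748 \cdot 10^{10}$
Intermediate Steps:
$s{\left(f \right)} = \frac{294 + f}{2 f}$
$\left(84775 + 186348\right) \left(s{\left(-61 \right)} + 83906\right) = \left(84775 + 186348\right) \left(\frac{294 - 61}{2 \left(-61\right)} + 83906\right) = 271123 \left(\frac{1}{2} \left(- \frac{1}{61}\right) 233 + 83906\right) = 271123 \left(- \frac{233}{122} + 83906\right) = 271123 \cdot \frac{10236299}{122} = \frac{2775296093777}{122}$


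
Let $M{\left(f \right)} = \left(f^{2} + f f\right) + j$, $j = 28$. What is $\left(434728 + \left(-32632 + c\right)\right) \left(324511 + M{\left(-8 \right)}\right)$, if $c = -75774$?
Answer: $105945984774$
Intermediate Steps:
$M{\left(f \right)} = 28 + 2 f^{2}$ ($M{\left(f \right)} = \left(f^{2} + f f\right) + 28 = \left(f^{2} + f^{2}\right) + 28 = 2 f^{2} + 28 = 28 + 2 f^{2}$)
$\left(434728 + \left(-32632 + c\right)\right) \left(324511 + M{\left(-8 \right)}\right) = \left(434728 - 108406\right) \left(324511 + \left(28 + 2 \left(-8\right)^{2}\right)\right) = \left(434728 - 108406\right) \left(324511 + \left(28 + 2 \cdot 64\right)\right) = 326322 \left(324511 + \left(28 + 128\right)\right) = 326322 \left(324511 + 156\right) = 326322 \cdot 324667 = 105945984774$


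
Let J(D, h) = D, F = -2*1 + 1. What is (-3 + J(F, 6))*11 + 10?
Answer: -34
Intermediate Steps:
F = -1 (F = -2 + 1 = -1)
(-3 + J(F, 6))*11 + 10 = (-3 - 1)*11 + 10 = -4*11 + 10 = -44 + 10 = -34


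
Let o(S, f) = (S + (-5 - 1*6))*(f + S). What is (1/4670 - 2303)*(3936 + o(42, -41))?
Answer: -42665120703/4670 ≈ -9.1360e+6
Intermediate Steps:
o(S, f) = (-11 + S)*(S + f) (o(S, f) = (S + (-5 - 6))*(S + f) = (S - 11)*(S + f) = (-11 + S)*(S + f))
(1/4670 - 2303)*(3936 + o(42, -41)) = (1/4670 - 2303)*(3936 + (42² - 11*42 - 11*(-41) + 42*(-41))) = (1/4670 - 2303)*(3936 + (1764 - 462 + 451 - 1722)) = -10755009*(3936 + 31)/4670 = -10755009/4670*3967 = -42665120703/4670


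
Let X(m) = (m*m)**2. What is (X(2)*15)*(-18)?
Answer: -4320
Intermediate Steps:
X(m) = m**4 (X(m) = (m**2)**2 = m**4)
(X(2)*15)*(-18) = (2**4*15)*(-18) = (16*15)*(-18) = 240*(-18) = -4320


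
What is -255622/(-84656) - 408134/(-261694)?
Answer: 25361433893/5538491816 ≈ 4.5791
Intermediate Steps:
-255622/(-84656) - 408134/(-261694) = -255622*(-1/84656) - 408134*(-1/261694) = 127811/42328 + 204067/130847 = 25361433893/5538491816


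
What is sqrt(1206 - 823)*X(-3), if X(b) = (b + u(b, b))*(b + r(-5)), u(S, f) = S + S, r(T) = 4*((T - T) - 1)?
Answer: 63*sqrt(383) ≈ 1232.9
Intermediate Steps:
r(T) = -4 (r(T) = 4*(0 - 1) = 4*(-1) = -4)
u(S, f) = 2*S
X(b) = 3*b*(-4 + b) (X(b) = (b + 2*b)*(b - 4) = (3*b)*(-4 + b) = 3*b*(-4 + b))
sqrt(1206 - 823)*X(-3) = sqrt(1206 - 823)*(3*(-3)*(-4 - 3)) = sqrt(383)*(3*(-3)*(-7)) = sqrt(383)*63 = 63*sqrt(383)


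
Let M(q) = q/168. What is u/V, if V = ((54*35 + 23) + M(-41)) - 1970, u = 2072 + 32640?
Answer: -5831616/9617 ≈ -606.39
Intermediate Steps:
M(q) = q/168 (M(q) = q*(1/168) = q/168)
u = 34712
V = -9617/168 (V = ((54*35 + 23) + (1/168)*(-41)) - 1970 = ((1890 + 23) - 41/168) - 1970 = (1913 - 41/168) - 1970 = 321343/168 - 1970 = -9617/168 ≈ -57.244)
u/V = 34712/(-9617/168) = 34712*(-168/9617) = -5831616/9617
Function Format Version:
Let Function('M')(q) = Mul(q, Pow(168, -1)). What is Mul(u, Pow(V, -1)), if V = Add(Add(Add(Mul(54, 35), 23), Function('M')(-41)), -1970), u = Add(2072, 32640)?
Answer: Rational(-5831616, 9617) ≈ -606.39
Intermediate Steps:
Function('M')(q) = Mul(Rational(1, 168), q) (Function('M')(q) = Mul(q, Rational(1, 168)) = Mul(Rational(1, 168), q))
u = 34712
V = Rational(-9617, 168) (V = Add(Add(Add(Mul(54, 35), 23), Mul(Rational(1, 168), -41)), -1970) = Add(Add(Add(1890, 23), Rational(-41, 168)), -1970) = Add(Add(1913, Rational(-41, 168)), -1970) = Add(Rational(321343, 168), -1970) = Rational(-9617, 168) ≈ -57.244)
Mul(u, Pow(V, -1)) = Mul(34712, Pow(Rational(-9617, 168), -1)) = Mul(34712, Rational(-168, 9617)) = Rational(-5831616, 9617)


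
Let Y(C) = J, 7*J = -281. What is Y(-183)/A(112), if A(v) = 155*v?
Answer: -281/121520 ≈ -0.0023124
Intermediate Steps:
J = -281/7 (J = (1/7)*(-281) = -281/7 ≈ -40.143)
Y(C) = -281/7
Y(-183)/A(112) = -281/(7*(155*112)) = -281/7/17360 = -281/7*1/17360 = -281/121520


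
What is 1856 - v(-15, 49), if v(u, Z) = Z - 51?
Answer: 1858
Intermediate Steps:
v(u, Z) = -51 + Z
1856 - v(-15, 49) = 1856 - (-51 + 49) = 1856 - 1*(-2) = 1856 + 2 = 1858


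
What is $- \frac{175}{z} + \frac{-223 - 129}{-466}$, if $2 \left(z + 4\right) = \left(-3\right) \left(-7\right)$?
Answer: $- \frac{79262}{3029} \approx -26.168$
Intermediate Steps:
$z = \frac{13}{2}$ ($z = -4 + \frac{\left(-3\right) \left(-7\right)}{2} = -4 + \frac{1}{2} \cdot 21 = -4 + \frac{21}{2} = \frac{13}{2} \approx 6.5$)
$- \frac{175}{z} + \frac{-223 - 129}{-466} = - \frac{175}{\frac{13}{2}} + \frac{-223 - 129}{-466} = \left(-175\right) \frac{2}{13} - - \frac{176}{233} = - \frac{350}{13} + \frac{176}{233} = - \frac{79262}{3029}$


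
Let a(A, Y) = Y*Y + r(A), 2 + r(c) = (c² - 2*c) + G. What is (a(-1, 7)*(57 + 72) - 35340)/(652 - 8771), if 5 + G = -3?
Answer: 29922/8119 ≈ 3.6854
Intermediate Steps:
G = -8 (G = -5 - 3 = -8)
r(c) = -10 + c² - 2*c (r(c) = -2 + ((c² - 2*c) - 8) = -2 + (-8 + c² - 2*c) = -10 + c² - 2*c)
a(A, Y) = -10 + A² + Y² - 2*A (a(A, Y) = Y*Y + (-10 + A² - 2*A) = Y² + (-10 + A² - 2*A) = -10 + A² + Y² - 2*A)
(a(-1, 7)*(57 + 72) - 35340)/(652 - 8771) = ((-10 + (-1)² + 7² - 2*(-1))*(57 + 72) - 35340)/(652 - 8771) = ((-10 + 1 + 49 + 2)*129 - 35340)/(-8119) = (42*129 - 35340)*(-1/8119) = (5418 - 35340)*(-1/8119) = -29922*(-1/8119) = 29922/8119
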